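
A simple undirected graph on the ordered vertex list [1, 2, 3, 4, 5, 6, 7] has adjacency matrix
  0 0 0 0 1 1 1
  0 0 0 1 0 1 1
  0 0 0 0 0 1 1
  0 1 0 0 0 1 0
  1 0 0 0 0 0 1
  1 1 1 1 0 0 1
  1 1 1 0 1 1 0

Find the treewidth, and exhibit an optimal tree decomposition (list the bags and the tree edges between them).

Every bag has size at most 3, so the width is 3 − 1 = 2 and tw(G) ≤ 2. For the lower bound, the 3 vertices {1, 5, 7} are pairwise adjacent, and any tree decomposition puts a clique entirely inside one bag — forcing width ≥ 2. Combining the bounds, tw(G) = 2.

Treewidth 2.
One such decomposition:
Bags: B1 = {2, 6, 7}  B2 = {1, 6, 7}  B3 = {1, 5, 7}  B4 = {3, 6, 7}  B5 = {2, 4, 6}
Tree: B1–B2, B2–B3, B1–B4, B1–B5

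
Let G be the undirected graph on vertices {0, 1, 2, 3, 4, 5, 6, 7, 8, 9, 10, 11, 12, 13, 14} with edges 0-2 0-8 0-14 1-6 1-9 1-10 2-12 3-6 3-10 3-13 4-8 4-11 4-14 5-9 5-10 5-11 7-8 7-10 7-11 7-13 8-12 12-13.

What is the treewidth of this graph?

3

A width-3 tree decomposition is:
Bags: B1 = {0, 2, 4, 14}  B2 = {0, 2, 4, 8}  B3 = {2, 4, 8, 12}  B4 = {4, 8, 11, 12}  B5 = {7, 8, 11, 12}  B6 = {7, 11, 12, 13}  B7 = {5, 7, 11, 13}  B8 = {5, 7, 10, 13}  B9 = {3, 5, 10, 13}  B10 = {3, 5, 9, 10}  B11 = {1, 3, 9, 10}  B12 = {1, 3, 6, 9}
Tree: B1–B2, B2–B3, B3–B4, B4–B5, B5–B6, B6–B7, B7–B8, B8–B9, B9–B10, B10–B11, B11–B12
Each bag holds 4 vertices, so the decomposition has width 3, which upper-bounds the treewidth. For the lower bound: the 4 vertex sets {0,2,14}, {4}, {8}, {7,11,12,13} are disjoint, each induces a connected subgraph, and every pair is joined by at least one edge of G. Contracting each set to a single vertex therefore yields K_{4} as a minor, and since treewidth is minor-monotone, tw(G) ≥ tw(K_{4}) = 3. The upper and lower bounds meet at 3, so that is the treewidth.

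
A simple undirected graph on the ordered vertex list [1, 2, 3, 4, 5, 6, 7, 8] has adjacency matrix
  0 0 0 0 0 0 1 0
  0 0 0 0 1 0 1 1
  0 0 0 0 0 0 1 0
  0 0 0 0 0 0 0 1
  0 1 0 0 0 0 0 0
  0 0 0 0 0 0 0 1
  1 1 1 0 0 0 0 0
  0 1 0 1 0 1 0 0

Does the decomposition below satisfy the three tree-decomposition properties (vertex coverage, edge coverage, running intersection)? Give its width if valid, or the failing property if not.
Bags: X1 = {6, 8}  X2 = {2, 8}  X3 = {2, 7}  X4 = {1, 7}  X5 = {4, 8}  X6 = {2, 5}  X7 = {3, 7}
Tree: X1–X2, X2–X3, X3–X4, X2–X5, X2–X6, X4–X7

Yes; width 1.

Every vertex of G appears in some bag (union = {1, 2, 3, 4, 5, 6, 7, 8}); every edge is covered by a bag; and for each vertex v the set of bags containing v is connected in the bag tree. The decomposition is therefore valid. The largest bag has 2 vertices, so the width is 1.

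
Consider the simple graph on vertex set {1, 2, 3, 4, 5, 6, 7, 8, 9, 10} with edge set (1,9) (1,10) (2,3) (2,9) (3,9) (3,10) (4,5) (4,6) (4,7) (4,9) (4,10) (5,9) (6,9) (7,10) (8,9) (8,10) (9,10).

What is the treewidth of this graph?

2

A width-2 tree decomposition is:
Bags: B1 = {8, 9, 10}  B2 = {3, 9, 10}  B3 = {4, 9, 10}  B4 = {2, 3, 9}  B5 = {4, 7, 10}  B6 = {4, 5, 9}  B7 = {1, 9, 10}  B8 = {4, 6, 9}
Tree: B1–B2, B2–B3, B2–B4, B3–B5, B3–B6, B3–B7, B3–B8
Every bag has size at most 3, so the width is 3 − 1 = 2 and tw(G) ≤ 2. For the lower bound, the 3 vertices {2, 3, 9} are pairwise adjacent, and any tree decomposition puts a clique entirely inside one bag — forcing width ≥ 2. Combining the bounds, tw(G) = 2.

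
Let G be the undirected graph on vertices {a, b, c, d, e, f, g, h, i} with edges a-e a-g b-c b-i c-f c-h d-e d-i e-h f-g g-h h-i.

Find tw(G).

3

A width-3 tree decomposition is:
Bags: B1 = {b, c, d, i}  B2 = {c, d, h, i}  B3 = {c, d, e, h}  B4 = {c, e, f, h}  B5 = {e, f, g, h}  B6 = {a, e, f, g}
Tree: B1–B2, B2–B3, B3–B4, B4–B5, B5–B6
Every bag has size at most 4, so the width is 4 − 1 = 3 and tw(G) ≤ 3. For the lower bound: the 4 vertex sets {b,d,i}, {c}, {h}, {a,e,f,g} are disjoint, each induces a connected subgraph, and every pair is joined by at least one edge of G. Contracting each set to a single vertex therefore yields K_{4} as a minor, and since treewidth is minor-monotone, tw(G) ≥ tw(K_{4}) = 3. The upper and lower bounds meet at 3, so that is the treewidth.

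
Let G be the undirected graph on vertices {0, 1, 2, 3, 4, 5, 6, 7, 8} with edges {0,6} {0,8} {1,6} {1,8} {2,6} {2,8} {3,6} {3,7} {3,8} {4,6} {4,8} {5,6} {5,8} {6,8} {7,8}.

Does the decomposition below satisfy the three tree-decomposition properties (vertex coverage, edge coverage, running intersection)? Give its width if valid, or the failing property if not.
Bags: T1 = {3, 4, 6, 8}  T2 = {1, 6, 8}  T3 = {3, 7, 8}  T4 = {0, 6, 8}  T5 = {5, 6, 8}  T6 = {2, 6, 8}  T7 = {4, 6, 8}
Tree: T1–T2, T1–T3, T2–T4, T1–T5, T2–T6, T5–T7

No — bags containing vertex 4 are not connected in the tree.

A tree decomposition must satisfy three properties: every vertex lies in some bag; for every edge, both endpoints lie together in some bag; and for every vertex, the bags containing it form a connected subtree. Here bags containing vertex 4 are not connected in the tree, so the decomposition is invalid.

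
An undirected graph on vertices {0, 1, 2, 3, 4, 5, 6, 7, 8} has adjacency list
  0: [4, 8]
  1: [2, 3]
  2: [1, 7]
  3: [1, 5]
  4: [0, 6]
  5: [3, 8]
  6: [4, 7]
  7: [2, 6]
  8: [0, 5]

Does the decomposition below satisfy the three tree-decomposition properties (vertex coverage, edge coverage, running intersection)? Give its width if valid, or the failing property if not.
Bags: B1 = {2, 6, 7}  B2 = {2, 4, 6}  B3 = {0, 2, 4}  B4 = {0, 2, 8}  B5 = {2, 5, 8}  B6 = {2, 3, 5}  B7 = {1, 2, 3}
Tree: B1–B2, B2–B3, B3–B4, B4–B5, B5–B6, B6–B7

Yes; width 2.

Vertex coverage: the bags together contain {0, 1, 2, 3, 4, 5, 6, 7, 8}, the full vertex set. Edge coverage: each edge of G has both endpoints in at least one bag. Running intersection: for every vertex, the bags containing it form a connected subtree. All three properties hold, so this is a valid tree decomposition of width max|bag| − 1 = 2, and hence tw(G) ≤ 2.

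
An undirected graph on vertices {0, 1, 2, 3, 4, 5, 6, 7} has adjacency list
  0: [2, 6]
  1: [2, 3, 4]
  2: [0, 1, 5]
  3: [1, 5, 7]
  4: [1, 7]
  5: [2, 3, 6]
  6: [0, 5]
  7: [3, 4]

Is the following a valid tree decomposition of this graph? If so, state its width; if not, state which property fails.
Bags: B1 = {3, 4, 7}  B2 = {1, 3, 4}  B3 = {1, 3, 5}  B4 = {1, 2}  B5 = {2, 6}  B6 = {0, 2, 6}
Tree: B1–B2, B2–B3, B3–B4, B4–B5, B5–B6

No — edge (5,2) lies in no bag.

A tree decomposition must satisfy three properties: every vertex lies in some bag; for every edge, both endpoints lie together in some bag; and for every vertex, the bags containing it form a connected subtree. Here edge (5,2) lies in no bag, so the decomposition is invalid.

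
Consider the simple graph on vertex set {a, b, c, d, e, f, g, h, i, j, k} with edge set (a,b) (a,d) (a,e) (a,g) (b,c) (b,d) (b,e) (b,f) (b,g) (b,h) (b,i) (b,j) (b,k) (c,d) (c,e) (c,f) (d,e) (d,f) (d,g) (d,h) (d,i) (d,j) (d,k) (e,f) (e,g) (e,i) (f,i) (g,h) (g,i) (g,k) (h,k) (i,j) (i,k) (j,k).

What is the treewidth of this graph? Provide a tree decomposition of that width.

The largest bag has 5 vertices, giving width 4; this decomposition certifies tw(G) ≤ 4. On the other hand G contains the 5-clique {a, b, d, e, g}. A clique must lie in a single bag of any decomposition, so no decomposition can have width below 4. The upper and lower bounds meet at 4, so that is the treewidth.

Treewidth 4.
One optimal decomposition is:
Bags: B1 = {b, d, g, i, k}  B2 = {b, d, i, j, k}  B3 = {b, d, e, g, i}  B4 = {b, d, e, f, i}  B5 = {a, b, d, e, g}  B6 = {b, d, g, h, k}  B7 = {b, c, d, e, f}
Tree: B1–B2, B1–B3, B3–B4, B3–B5, B1–B6, B4–B7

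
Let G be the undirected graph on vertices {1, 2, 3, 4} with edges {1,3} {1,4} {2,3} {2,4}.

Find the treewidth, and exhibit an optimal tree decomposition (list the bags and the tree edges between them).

The largest bag has 3 vertices, giving width 2; this decomposition certifies tw(G) ≤ 2. Since 3–2–4–1–3 is a cycle in G, G is not acyclic. Forests are exactly the graphs of treewidth ≤ 1, so tw(G) ≥ 2. The upper and lower bounds meet at 2, so that is the treewidth.

Treewidth 2.
One such decomposition:
Bags: B1 = {2, 3, 4}  B2 = {1, 3, 4}
Tree: B1–B2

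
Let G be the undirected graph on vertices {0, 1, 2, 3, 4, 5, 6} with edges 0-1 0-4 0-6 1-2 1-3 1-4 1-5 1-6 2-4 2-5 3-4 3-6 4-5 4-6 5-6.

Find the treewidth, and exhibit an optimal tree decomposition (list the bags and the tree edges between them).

Treewidth 3.
Bags: B1 = {1, 4, 5, 6}  B2 = {1, 2, 4, 5}  B3 = {0, 1, 4, 6}  B4 = {1, 3, 4, 6}
Tree: B1–B2, B1–B3, B3–B4

The largest bag has 4 vertices, giving width 3; this decomposition certifies tw(G) ≤ 3. For the lower bound, the 4 vertices {1, 2, 4, 5} are pairwise adjacent, and any tree decomposition puts a clique entirely inside one bag — forcing width ≥ 3. The upper and lower bounds meet at 3, so that is the treewidth.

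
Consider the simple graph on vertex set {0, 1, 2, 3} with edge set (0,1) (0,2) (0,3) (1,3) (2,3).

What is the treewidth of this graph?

A width-2 tree decomposition is:
Bags: B1 = {0, 2, 3}  B2 = {0, 1, 3}
Tree: B1–B2
Each bag holds 3 vertices, so the decomposition has width 2, which upper-bounds the treewidth. On the other hand G contains the 3-clique {0, 1, 3}. A clique must lie in a single bag of any decomposition, so no decomposition can have width below 2. The upper and lower bounds meet at 2, so that is the treewidth.

2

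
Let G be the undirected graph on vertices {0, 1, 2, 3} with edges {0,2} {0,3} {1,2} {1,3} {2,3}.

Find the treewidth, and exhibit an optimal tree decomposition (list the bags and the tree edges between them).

Every bag has size at most 3, so the width is 3 − 1 = 2 and tw(G) ≤ 2. On the other hand G contains the 3-clique {0, 2, 3}. A clique must lie in a single bag of any decomposition, so no decomposition can have width below 2. The upper and lower bounds meet at 2, so that is the treewidth.

Treewidth 2.
One such decomposition:
Bags: B1 = {0, 2, 3}  B2 = {1, 2, 3}
Tree: B1–B2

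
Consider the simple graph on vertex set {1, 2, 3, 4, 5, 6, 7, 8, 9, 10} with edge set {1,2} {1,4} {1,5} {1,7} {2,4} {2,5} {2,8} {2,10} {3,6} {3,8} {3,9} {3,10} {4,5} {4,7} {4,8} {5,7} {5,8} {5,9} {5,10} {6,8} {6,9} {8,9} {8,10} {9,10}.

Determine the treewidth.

3

A width-3 tree decomposition is:
Bags: B1 = {2, 4, 5, 8}  B2 = {2, 5, 8, 10}  B3 = {1, 2, 4, 5}  B4 = {5, 8, 9, 10}  B5 = {3, 8, 9, 10}  B6 = {1, 4, 5, 7}  B7 = {3, 6, 8, 9}
Tree: B1–B2, B1–B3, B2–B4, B4–B5, B3–B6, B5–B7
The largest bag has 4 vertices, giving width 3; this decomposition certifies tw(G) ≤ 3. On the other hand G contains the 4-clique {3, 8, 9, 10}. A clique must lie in a single bag of any decomposition, so no decomposition can have width below 3. Hence tw(G) = 3 exactly.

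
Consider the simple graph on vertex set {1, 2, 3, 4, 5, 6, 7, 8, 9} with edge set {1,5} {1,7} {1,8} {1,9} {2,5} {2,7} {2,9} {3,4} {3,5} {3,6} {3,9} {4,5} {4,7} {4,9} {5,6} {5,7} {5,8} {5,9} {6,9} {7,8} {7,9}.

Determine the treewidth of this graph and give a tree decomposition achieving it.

Each bag holds 4 vertices, so the decomposition has width 3, which upper-bounds the treewidth. On the other hand G contains the 4-clique {1, 5, 7, 8}. A clique must lie in a single bag of any decomposition, so no decomposition can have width below 3. Combining the bounds, tw(G) = 3.

Treewidth 3.
One such decomposition:
Bags: B1 = {3, 5, 6, 9}  B2 = {3, 4, 5, 9}  B3 = {4, 5, 7, 9}  B4 = {2, 5, 7, 9}  B5 = {1, 5, 7, 9}  B6 = {1, 5, 7, 8}
Tree: B1–B2, B2–B3, B3–B4, B3–B5, B5–B6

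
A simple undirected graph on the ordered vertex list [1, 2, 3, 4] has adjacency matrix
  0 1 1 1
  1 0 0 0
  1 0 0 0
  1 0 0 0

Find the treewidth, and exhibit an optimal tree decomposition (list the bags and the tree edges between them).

The largest bag has 2 vertices, giving width 1; this decomposition certifies tw(G) ≤ 1. Since G has at least one edge (e.g. 1–2), it is not an edgeless graph, so tw(G) ≥ 1. The upper and lower bounds meet at 1, so that is the treewidth.

Treewidth 1.
One such decomposition:
Bags: B1 = {1, 2}  B2 = {1, 3}  B3 = {1, 4}
Tree: B1–B2, B1–B3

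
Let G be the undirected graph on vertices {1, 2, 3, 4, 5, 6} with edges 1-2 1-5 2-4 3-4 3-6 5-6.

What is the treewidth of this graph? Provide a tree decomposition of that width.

Every bag has size at most 3, so the width is 3 − 1 = 2 and tw(G) ≤ 2. Since 2–4–3–6–5–1–2 is a cycle in G, G is not acyclic. Forests are exactly the graphs of treewidth ≤ 1, so tw(G) ≥ 2. The upper and lower bounds meet at 2, so that is the treewidth.

Treewidth 2.
One such decomposition:
Bags: B1 = {2, 3, 4}  B2 = {2, 3, 6}  B3 = {2, 5, 6}  B4 = {1, 2, 5}
Tree: B1–B2, B2–B3, B3–B4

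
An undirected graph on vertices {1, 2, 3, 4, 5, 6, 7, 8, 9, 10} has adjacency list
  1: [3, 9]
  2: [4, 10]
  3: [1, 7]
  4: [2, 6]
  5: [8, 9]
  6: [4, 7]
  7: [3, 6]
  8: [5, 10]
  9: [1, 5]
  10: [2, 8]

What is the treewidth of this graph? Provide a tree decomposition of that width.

The largest bag has 3 vertices, giving width 2; this decomposition certifies tw(G) ≤ 2. For the lower bound, G contains the cycle 5–9–1–3–7–6–4–2–10–8–5, so G is not a forest; only forests have treewidth ≤ 1, hence tw(G) ≥ 2. The upper and lower bounds meet at 2, so that is the treewidth.

Treewidth 2.
One optimal decomposition is:
Bags: B1 = {1, 5, 9}  B2 = {1, 3, 5}  B3 = {3, 5, 7}  B4 = {5, 6, 7}  B5 = {4, 5, 6}  B6 = {2, 4, 5}  B7 = {2, 5, 10}  B8 = {5, 8, 10}
Tree: B1–B2, B2–B3, B3–B4, B4–B5, B5–B6, B6–B7, B7–B8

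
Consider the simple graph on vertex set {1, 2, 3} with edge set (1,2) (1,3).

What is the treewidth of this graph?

A width-1 tree decomposition is:
Bags: B1 = {1, 3}  B2 = {1, 2}
Tree: B1–B2
Every bag has size at most 2, so the width is 2 − 1 = 1 and tw(G) ≤ 1. Any graph with an edge has treewidth ≥ 1, and G has the edge 3–1. Hence tw(G) = 1 exactly.

1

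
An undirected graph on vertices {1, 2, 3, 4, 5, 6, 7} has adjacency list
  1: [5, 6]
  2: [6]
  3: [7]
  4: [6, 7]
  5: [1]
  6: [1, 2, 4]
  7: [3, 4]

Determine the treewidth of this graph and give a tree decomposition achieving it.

The largest bag has 2 vertices, giving width 1; this decomposition certifies tw(G) ≤ 1. Since G has at least one edge (e.g. 4–6), it is not an edgeless graph, so tw(G) ≥ 1. Combining the bounds, tw(G) = 1.

Treewidth 1.
One optimal decomposition is:
Bags: B1 = {4, 6}  B2 = {1, 6}  B3 = {4, 7}  B4 = {3, 7}  B5 = {1, 5}  B6 = {2, 6}
Tree: B1–B2, B1–B3, B3–B4, B2–B5, B1–B6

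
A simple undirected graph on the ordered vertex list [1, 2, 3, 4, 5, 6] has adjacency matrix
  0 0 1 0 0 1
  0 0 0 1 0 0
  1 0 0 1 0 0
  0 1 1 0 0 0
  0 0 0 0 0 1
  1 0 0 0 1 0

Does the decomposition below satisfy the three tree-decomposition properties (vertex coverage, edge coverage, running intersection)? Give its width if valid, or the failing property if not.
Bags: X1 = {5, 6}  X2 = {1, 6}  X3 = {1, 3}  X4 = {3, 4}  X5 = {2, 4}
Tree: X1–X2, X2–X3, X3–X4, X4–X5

Checking the three conditions: (i) the bags cover all of {1, 2, 3, 4, 5, 6}; (ii) for each edge, some bag contains both endpoints; (iii) the bags containing any fixed vertex form a subtree. All hold, so the decomposition is valid with width 2 − 1 = 1.

Yes; width 1.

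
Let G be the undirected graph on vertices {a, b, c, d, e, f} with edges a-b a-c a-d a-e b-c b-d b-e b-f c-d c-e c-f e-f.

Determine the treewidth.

A width-3 tree decomposition is:
Bags: B1 = {a, b, c, d}  B2 = {a, b, c, e}  B3 = {b, c, e, f}
Tree: B1–B2, B2–B3
The largest bag has 4 vertices, giving width 3; this decomposition certifies tw(G) ≤ 3. On the other hand G contains the 4-clique {a, b, c, d}. A clique must lie in a single bag of any decomposition, so no decomposition can have width below 3. Hence tw(G) = 3 exactly.

3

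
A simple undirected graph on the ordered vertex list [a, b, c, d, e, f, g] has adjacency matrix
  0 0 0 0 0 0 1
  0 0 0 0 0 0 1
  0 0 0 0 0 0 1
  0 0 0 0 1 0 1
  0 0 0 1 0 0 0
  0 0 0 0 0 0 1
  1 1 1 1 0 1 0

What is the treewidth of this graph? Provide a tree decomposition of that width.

The largest bag has 2 vertices, giving width 1; this decomposition certifies tw(G) ≤ 1. G has an edge, so its treewidth is at least 1. Therefore the treewidth is 1.

Treewidth 1.
One such decomposition:
Bags: B1 = {c, g}  B2 = {b, g}  B3 = {d, g}  B4 = {f, g}  B5 = {a, g}  B6 = {d, e}
Tree: B1–B2, B1–B3, B3–B4, B1–B5, B3–B6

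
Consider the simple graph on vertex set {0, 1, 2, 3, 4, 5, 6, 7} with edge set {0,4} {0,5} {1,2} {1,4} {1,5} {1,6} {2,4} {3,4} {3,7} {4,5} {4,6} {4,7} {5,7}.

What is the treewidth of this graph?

2

A width-2 tree decomposition is:
Bags: B1 = {0, 4, 5}  B2 = {4, 5, 7}  B3 = {3, 4, 7}  B4 = {1, 4, 5}  B5 = {1, 2, 4}  B6 = {1, 4, 6}
Tree: B1–B2, B2–B3, B1–B4, B4–B5, B5–B6
Each bag holds 3 vertices, so the decomposition has width 2, which upper-bounds the treewidth. Conversely, {0, 4, 5} is a clique of size 3, and the vertices of any clique must share a bag in every tree decomposition; so some bag has ≥ 3 vertices and tw(G) ≥ 2. Therefore the treewidth is 2.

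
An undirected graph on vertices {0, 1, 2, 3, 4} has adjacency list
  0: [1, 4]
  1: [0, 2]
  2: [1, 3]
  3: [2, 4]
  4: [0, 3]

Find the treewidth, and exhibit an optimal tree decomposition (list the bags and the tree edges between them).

Treewidth 2.
One such decomposition:
Bags: B1 = {1, 2, 3}  B2 = {1, 3, 4}  B3 = {0, 1, 4}
Tree: B1–B2, B2–B3

The largest bag has 3 vertices, giving width 2; this decomposition certifies tw(G) ≤ 2. For the lower bound, G contains the cycle 1–2–3–4–0–1, so G is not a forest; only forests have treewidth ≤ 1, hence tw(G) ≥ 2. The upper and lower bounds meet at 2, so that is the treewidth.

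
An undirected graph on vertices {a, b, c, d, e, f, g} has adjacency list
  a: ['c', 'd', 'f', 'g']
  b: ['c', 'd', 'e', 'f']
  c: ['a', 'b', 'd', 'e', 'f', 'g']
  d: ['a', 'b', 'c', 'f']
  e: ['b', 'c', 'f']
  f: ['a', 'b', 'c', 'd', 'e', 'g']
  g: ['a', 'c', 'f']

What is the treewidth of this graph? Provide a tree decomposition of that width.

Each bag holds 4 vertices, so the decomposition has width 3, which upper-bounds the treewidth. Conversely, {a, c, d, f} is a clique of size 4, and the vertices of any clique must share a bag in every tree decomposition; so some bag has ≥ 4 vertices and tw(G) ≥ 3. Therefore the treewidth is 3.

Treewidth 3.
One such decomposition:
Bags: B1 = {a, c, d, f}  B2 = {a, c, f, g}  B3 = {b, c, d, f}  B4 = {b, c, e, f}
Tree: B1–B2, B1–B3, B3–B4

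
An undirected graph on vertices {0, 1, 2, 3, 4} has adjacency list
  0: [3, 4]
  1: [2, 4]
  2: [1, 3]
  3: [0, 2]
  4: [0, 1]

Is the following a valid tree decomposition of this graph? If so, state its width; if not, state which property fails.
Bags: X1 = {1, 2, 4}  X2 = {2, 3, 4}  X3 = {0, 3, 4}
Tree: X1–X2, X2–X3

Yes; width 2.

Every vertex of G appears in some bag (union = {0, 1, 2, 3, 4}); every edge is covered by a bag; and for each vertex v the set of bags containing v is connected in the bag tree. The decomposition is therefore valid. The largest bag has 3 vertices, so the width is 2.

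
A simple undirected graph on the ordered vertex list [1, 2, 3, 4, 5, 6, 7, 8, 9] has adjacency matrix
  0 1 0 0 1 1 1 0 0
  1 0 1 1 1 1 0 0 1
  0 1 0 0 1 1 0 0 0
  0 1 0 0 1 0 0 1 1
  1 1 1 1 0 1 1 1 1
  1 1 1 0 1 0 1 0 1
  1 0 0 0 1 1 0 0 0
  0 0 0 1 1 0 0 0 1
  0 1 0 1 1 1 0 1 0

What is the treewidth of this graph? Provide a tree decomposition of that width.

Each bag holds 4 vertices, so the decomposition has width 3, which upper-bounds the treewidth. Conversely, {4, 5, 8, 9} is a clique of size 4, and the vertices of any clique must share a bag in every tree decomposition; so some bag has ≥ 4 vertices and tw(G) ≥ 3. Combining the bounds, tw(G) = 3.

Treewidth 3.
One optimal decomposition is:
Bags: B1 = {1, 2, 5, 6}  B2 = {2, 5, 6, 9}  B3 = {1, 5, 6, 7}  B4 = {2, 4, 5, 9}  B5 = {4, 5, 8, 9}  B6 = {2, 3, 5, 6}
Tree: B1–B2, B1–B3, B2–B4, B4–B5, B1–B6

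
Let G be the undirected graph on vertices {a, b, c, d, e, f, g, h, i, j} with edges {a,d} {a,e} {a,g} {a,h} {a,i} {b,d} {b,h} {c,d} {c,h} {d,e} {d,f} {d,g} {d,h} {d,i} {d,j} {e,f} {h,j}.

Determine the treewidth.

2

A width-2 tree decomposition is:
Bags: B1 = {d, h, j}  B2 = {a, d, h}  B3 = {a, d, g}  B4 = {a, d, i}  B5 = {c, d, h}  B6 = {a, d, e}  B7 = {b, d, h}  B8 = {d, e, f}
Tree: B1–B2, B2–B3, B2–B4, B1–B5, B2–B6, B5–B7, B6–B8
Each bag holds 3 vertices, so the decomposition has width 2, which upper-bounds the treewidth. On the other hand G contains the 3-clique {d, e, f}. A clique must lie in a single bag of any decomposition, so no decomposition can have width below 2. The upper and lower bounds meet at 2, so that is the treewidth.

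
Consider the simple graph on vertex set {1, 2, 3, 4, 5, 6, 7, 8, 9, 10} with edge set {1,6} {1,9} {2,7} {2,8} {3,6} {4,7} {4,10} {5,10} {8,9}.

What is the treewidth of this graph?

A width-1 tree decomposition is:
Bags: B1 = {5, 10}  B2 = {4, 10}  B3 = {4, 7}  B4 = {2, 7}  B5 = {2, 8}  B6 = {8, 9}  B7 = {1, 9}  B8 = {1, 6}  B9 = {3, 6}
Tree: B1–B2, B2–B3, B3–B4, B4–B5, B5–B6, B6–B7, B7–B8, B8–B9
Every bag has size at most 2, so the width is 2 − 1 = 1 and tw(G) ≤ 1. Any graph with an edge has treewidth ≥ 1, and G has the edge 5–10. Hence tw(G) = 1 exactly.

1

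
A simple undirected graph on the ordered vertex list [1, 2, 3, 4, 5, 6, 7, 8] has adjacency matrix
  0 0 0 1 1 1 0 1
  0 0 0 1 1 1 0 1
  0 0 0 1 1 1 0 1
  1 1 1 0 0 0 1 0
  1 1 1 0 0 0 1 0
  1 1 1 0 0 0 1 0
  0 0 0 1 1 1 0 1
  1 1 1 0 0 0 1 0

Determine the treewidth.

A width-4 tree decomposition is:
Bags: B1 = {3, 4, 5, 6, 8}  B2 = {1, 4, 5, 6, 8}  B3 = {4, 5, 6, 7, 8}  B4 = {2, 4, 5, 6, 8}
Tree: B1–B2, B2–B3, B3–B4
Every bag has size at most 5, so the width is 5 − 1 = 4 and tw(G) ≤ 4. For the lower bound: the 5 vertex sets {3,4}, {1,5}, {7,8}, {6}, {2} are disjoint, each induces a connected subgraph, and every pair is joined by at least one edge of G. Contracting each set to a single vertex therefore yields K_{5} as a minor, and since treewidth is minor-monotone, tw(G) ≥ tw(K_{5}) = 4. Combining the bounds, tw(G) = 4.

4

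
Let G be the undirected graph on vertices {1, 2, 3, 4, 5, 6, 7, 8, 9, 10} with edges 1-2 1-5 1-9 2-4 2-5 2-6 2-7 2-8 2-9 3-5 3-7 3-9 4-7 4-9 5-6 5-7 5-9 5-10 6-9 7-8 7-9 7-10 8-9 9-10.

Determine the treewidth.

A width-3 tree decomposition is:
Bags: B1 = {2, 4, 7, 9}  B2 = {2, 7, 8, 9}  B3 = {2, 5, 7, 9}  B4 = {3, 5, 7, 9}  B5 = {2, 5, 6, 9}  B6 = {1, 2, 5, 9}  B7 = {5, 7, 9, 10}
Tree: B1–B2, B1–B3, B3–B4, B3–B5, B5–B6, B3–B7
Each bag holds 4 vertices, so the decomposition has width 3, which upper-bounds the treewidth. For the lower bound, the 4 vertices {5, 7, 9, 10} are pairwise adjacent, and any tree decomposition puts a clique entirely inside one bag — forcing width ≥ 3. Therefore the treewidth is 3.

3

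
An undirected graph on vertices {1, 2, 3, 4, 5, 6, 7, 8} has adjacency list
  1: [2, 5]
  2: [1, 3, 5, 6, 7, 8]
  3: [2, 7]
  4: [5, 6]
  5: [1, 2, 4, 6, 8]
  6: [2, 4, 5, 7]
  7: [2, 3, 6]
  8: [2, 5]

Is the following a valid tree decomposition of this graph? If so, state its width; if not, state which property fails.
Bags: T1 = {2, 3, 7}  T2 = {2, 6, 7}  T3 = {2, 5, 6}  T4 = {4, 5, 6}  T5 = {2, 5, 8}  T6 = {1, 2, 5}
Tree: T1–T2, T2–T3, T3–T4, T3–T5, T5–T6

Yes; width 2.

Every vertex of G appears in some bag (union = {1, 2, 3, 4, 5, 6, 7, 8}); every edge is covered by a bag; and for each vertex v the set of bags containing v is connected in the bag tree. The decomposition is therefore valid. The largest bag has 3 vertices, so the width is 2.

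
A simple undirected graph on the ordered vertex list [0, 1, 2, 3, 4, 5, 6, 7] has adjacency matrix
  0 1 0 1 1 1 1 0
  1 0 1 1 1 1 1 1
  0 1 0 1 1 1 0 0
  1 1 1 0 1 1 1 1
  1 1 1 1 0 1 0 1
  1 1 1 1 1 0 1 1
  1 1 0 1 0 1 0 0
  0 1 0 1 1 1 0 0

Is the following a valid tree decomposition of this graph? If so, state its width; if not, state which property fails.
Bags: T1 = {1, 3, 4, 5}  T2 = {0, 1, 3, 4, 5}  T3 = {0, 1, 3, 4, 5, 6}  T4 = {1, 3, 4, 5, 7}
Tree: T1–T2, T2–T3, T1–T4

No — vertex 2 appears in no bag.

A tree decomposition must satisfy three properties: every vertex lies in some bag; for every edge, both endpoints lie together in some bag; and for every vertex, the bags containing it form a connected subtree. Here vertex 2 appears in no bag, so the decomposition is invalid.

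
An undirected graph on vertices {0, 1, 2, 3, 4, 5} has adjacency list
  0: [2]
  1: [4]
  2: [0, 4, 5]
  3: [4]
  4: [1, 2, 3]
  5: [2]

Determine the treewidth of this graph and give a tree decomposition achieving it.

Every bag has size at most 2, so the width is 2 − 1 = 1 and tw(G) ≤ 1. G has an edge, so its treewidth is at least 1. Combining the bounds, tw(G) = 1.

Treewidth 1.
One such decomposition:
Bags: B1 = {2, 4}  B2 = {3, 4}  B3 = {2, 5}  B4 = {0, 2}  B5 = {1, 4}
Tree: B1–B2, B1–B3, B1–B4, B2–B5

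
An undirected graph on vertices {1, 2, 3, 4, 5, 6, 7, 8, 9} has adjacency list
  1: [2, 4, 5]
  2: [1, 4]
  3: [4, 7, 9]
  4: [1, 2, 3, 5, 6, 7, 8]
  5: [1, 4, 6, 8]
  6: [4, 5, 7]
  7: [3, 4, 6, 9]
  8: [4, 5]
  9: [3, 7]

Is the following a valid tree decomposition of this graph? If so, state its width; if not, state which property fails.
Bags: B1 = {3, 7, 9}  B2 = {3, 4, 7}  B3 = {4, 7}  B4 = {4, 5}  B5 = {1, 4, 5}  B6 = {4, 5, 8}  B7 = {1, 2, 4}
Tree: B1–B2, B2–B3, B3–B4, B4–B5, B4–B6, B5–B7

No — vertex 6 appears in no bag.

A tree decomposition must satisfy three properties: every vertex lies in some bag; for every edge, both endpoints lie together in some bag; and for every vertex, the bags containing it form a connected subtree. Here vertex 6 appears in no bag, so the decomposition is invalid.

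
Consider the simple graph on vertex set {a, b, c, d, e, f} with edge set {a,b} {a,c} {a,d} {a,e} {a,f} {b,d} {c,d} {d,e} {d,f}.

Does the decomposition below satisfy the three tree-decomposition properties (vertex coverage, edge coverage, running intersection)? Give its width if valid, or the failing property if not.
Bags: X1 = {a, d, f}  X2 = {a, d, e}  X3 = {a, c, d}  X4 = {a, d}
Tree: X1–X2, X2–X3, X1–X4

A tree decomposition must satisfy three properties: every vertex lies in some bag; for every edge, both endpoints lie together in some bag; and for every vertex, the bags containing it form a connected subtree. Here vertex b appears in no bag, so the decomposition is invalid.

No — vertex b appears in no bag.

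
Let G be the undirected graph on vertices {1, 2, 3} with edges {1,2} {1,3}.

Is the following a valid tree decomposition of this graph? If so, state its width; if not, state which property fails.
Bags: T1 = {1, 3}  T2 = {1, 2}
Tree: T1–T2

Yes; width 1.

Vertex coverage: the bags together contain {1, 2, 3}, the full vertex set. Edge coverage: each edge of G has both endpoints in at least one bag. Running intersection: for every vertex, the bags containing it form a connected subtree. All three properties hold, so this is a valid tree decomposition of width max|bag| − 1 = 1, and hence tw(G) ≤ 1.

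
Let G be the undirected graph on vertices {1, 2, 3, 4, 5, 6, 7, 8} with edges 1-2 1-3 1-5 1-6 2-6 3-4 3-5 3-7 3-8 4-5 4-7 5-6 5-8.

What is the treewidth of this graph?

2

A width-2 tree decomposition is:
Bags: B1 = {3, 4, 5}  B2 = {3, 4, 7}  B3 = {1, 3, 5}  B4 = {1, 5, 6}  B5 = {1, 2, 6}  B6 = {3, 5, 8}
Tree: B1–B2, B1–B3, B3–B4, B4–B5, B3–B6
Every bag has size at most 3, so the width is 3 − 1 = 2 and tw(G) ≤ 2. On the other hand G contains the 3-clique {1, 2, 6}. A clique must lie in a single bag of any decomposition, so no decomposition can have width below 2. Therefore the treewidth is 2.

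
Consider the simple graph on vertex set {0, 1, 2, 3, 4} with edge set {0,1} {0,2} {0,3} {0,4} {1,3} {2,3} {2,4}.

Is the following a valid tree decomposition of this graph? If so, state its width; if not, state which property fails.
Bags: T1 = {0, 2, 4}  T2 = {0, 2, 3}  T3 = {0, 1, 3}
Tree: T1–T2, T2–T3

Yes; width 2.

Vertex coverage: the bags together contain {0, 1, 2, 3, 4}, the full vertex set. Edge coverage: each edge of G has both endpoints in at least one bag. Running intersection: for every vertex, the bags containing it form a connected subtree. All three properties hold, so this is a valid tree decomposition of width max|bag| − 1 = 2, and hence tw(G) ≤ 2.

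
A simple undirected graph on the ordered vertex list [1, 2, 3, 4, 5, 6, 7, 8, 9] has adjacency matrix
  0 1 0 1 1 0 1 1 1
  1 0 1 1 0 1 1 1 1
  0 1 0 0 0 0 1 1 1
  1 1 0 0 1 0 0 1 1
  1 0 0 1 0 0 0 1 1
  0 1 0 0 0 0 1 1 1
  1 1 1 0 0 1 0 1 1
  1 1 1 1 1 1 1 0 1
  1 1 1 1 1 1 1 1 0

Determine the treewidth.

4

A width-4 tree decomposition is:
Bags: B1 = {1, 2, 4, 8, 9}  B2 = {1, 2, 7, 8, 9}  B3 = {2, 6, 7, 8, 9}  B4 = {2, 3, 7, 8, 9}  B5 = {1, 4, 5, 8, 9}
Tree: B1–B2, B2–B3, B3–B4, B1–B5
Each bag holds 5 vertices, so the decomposition has width 4, which upper-bounds the treewidth. Conversely, {1, 2, 4, 8, 9} is a clique of size 5, and the vertices of any clique must share a bag in every tree decomposition; so some bag has ≥ 5 vertices and tw(G) ≥ 4. Therefore the treewidth is 4.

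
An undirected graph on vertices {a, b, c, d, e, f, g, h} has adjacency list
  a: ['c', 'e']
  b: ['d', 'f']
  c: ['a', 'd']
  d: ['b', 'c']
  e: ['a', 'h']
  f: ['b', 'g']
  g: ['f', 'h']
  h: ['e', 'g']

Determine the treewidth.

2

A width-2 tree decomposition is:
Bags: B1 = {a, c, d}  B2 = {a, d, e}  B3 = {d, e, h}  B4 = {d, g, h}  B5 = {d, f, g}  B6 = {b, d, f}
Tree: B1–B2, B2–B3, B3–B4, B4–B5, B5–B6
Every bag has size at most 3, so the width is 3 − 1 = 2 and tw(G) ≤ 2. The edges d–c–a–e–h–g–f–b–d form a cycle, so G is not a tree and its treewidth is at least 2. The upper and lower bounds meet at 2, so that is the treewidth.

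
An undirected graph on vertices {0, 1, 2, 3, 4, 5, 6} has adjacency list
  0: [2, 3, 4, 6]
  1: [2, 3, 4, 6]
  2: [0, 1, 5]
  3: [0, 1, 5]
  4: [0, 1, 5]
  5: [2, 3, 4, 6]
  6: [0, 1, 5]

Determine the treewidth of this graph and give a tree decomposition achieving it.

Treewidth 3.
One optimal decomposition is:
Bags: B1 = {0, 1, 5, 6}  B2 = {0, 1, 3, 5}  B3 = {0, 1, 2, 5}  B4 = {0, 1, 4, 5}
Tree: B1–B2, B2–B3, B3–B4

Each bag holds 4 vertices, so the decomposition has width 3, which upper-bounds the treewidth. For the lower bound: the 4 vertex sets {5,6}, {1,3}, {0}, {2} are disjoint, each induces a connected subgraph, and every pair is joined by at least one edge of G. Contracting each set to a single vertex therefore yields K_{4} as a minor, and since treewidth is minor-monotone, tw(G) ≥ tw(K_{4}) = 3. The upper and lower bounds meet at 3, so that is the treewidth.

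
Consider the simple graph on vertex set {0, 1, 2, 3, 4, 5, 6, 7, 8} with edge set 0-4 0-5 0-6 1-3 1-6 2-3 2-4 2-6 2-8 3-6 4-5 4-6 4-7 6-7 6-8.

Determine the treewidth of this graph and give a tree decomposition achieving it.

Each bag holds 3 vertices, so the decomposition has width 2, which upper-bounds the treewidth. For the lower bound, the 3 vertices {0, 4, 5} are pairwise adjacent, and any tree decomposition puts a clique entirely inside one bag — forcing width ≥ 2. Therefore the treewidth is 2.

Treewidth 2.
Bags: B1 = {2, 4, 6}  B2 = {2, 3, 6}  B3 = {0, 4, 6}  B4 = {4, 6, 7}  B5 = {1, 3, 6}  B6 = {0, 4, 5}  B7 = {2, 6, 8}
Tree: B1–B2, B1–B3, B3–B4, B2–B5, B3–B6, B1–B7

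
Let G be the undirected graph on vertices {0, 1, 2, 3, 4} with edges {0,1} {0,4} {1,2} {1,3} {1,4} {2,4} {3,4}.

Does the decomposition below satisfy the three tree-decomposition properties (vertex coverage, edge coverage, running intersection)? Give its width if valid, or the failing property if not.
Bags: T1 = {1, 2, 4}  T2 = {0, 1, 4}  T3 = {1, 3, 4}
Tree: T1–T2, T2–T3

Every vertex of G appears in some bag (union = {0, 1, 2, 3, 4}); every edge is covered by a bag; and for each vertex v the set of bags containing v is connected in the bag tree. The decomposition is therefore valid. The largest bag has 3 vertices, so the width is 2.

Yes; width 2.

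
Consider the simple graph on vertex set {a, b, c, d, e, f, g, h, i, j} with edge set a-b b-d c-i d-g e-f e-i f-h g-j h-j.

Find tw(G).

1

A width-1 tree decomposition is:
Bags: B1 = {a, b}  B2 = {b, d}  B3 = {d, g}  B4 = {g, j}  B5 = {h, j}  B6 = {f, h}  B7 = {e, f}  B8 = {e, i}  B9 = {c, i}
Tree: B1–B2, B2–B3, B3–B4, B4–B5, B5–B6, B6–B7, B7–B8, B8–B9
Each bag holds 2 vertices, so the decomposition has width 1, which upper-bounds the treewidth. G has an edge, so its treewidth is at least 1. Combining the bounds, tw(G) = 1.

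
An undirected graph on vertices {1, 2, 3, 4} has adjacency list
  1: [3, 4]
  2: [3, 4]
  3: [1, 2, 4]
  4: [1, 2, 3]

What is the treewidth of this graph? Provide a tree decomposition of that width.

Every bag has size at most 3, so the width is 3 − 1 = 2 and tw(G) ≤ 2. On the other hand G contains the 3-clique {1, 3, 4}. A clique must lie in a single bag of any decomposition, so no decomposition can have width below 2. The upper and lower bounds meet at 2, so that is the treewidth.

Treewidth 2.
One optimal decomposition is:
Bags: B1 = {2, 3, 4}  B2 = {1, 3, 4}
Tree: B1–B2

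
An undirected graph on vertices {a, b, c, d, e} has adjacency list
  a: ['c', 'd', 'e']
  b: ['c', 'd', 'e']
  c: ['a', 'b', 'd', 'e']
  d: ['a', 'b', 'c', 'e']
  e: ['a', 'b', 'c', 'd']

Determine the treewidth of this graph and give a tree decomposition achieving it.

Treewidth 3.
One optimal decomposition is:
Bags: B1 = {a, c, d, e}  B2 = {b, c, d, e}
Tree: B1–B2

Every bag has size at most 4, so the width is 4 − 1 = 3 and tw(G) ≤ 3. Conversely, {a, c, d, e} is a clique of size 4, and the vertices of any clique must share a bag in every tree decomposition; so some bag has ≥ 4 vertices and tw(G) ≥ 3. The upper and lower bounds meet at 3, so that is the treewidth.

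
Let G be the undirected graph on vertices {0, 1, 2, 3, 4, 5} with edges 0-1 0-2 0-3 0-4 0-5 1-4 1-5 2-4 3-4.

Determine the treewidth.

2

A width-2 tree decomposition is:
Bags: B1 = {0, 2, 4}  B2 = {0, 3, 4}  B3 = {0, 1, 4}  B4 = {0, 1, 5}
Tree: B1–B2, B1–B3, B3–B4
The largest bag has 3 vertices, giving width 2; this decomposition certifies tw(G) ≤ 2. On the other hand G contains the 3-clique {0, 1, 4}. A clique must lie in a single bag of any decomposition, so no decomposition can have width below 2. Combining the bounds, tw(G) = 2.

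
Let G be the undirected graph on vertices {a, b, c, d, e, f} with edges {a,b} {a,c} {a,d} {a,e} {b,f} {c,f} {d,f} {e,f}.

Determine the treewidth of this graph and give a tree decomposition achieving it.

Every bag has size at most 3, so the width is 3 − 1 = 2 and tw(G) ≤ 2. For the lower bound, G contains the cycle f–c–a–d–f, so G is not a forest; only forests have treewidth ≤ 1, hence tw(G) ≥ 2. Hence tw(G) = 2 exactly.

Treewidth 2.
One such decomposition:
Bags: B1 = {a, c, f}  B2 = {a, d, f}  B3 = {a, b, f}  B4 = {a, e, f}
Tree: B1–B2, B2–B3, B3–B4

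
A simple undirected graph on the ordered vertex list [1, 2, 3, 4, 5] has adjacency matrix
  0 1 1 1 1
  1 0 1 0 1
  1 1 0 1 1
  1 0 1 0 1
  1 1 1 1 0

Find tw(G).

A width-3 tree decomposition is:
Bags: B1 = {1, 3, 4, 5}  B2 = {1, 2, 3, 5}
Tree: B1–B2
The largest bag has 4 vertices, giving width 3; this decomposition certifies tw(G) ≤ 3. Conversely, {1, 2, 3, 5} is a clique of size 4, and the vertices of any clique must share a bag in every tree decomposition; so some bag has ≥ 4 vertices and tw(G) ≥ 3. Hence tw(G) = 3 exactly.

3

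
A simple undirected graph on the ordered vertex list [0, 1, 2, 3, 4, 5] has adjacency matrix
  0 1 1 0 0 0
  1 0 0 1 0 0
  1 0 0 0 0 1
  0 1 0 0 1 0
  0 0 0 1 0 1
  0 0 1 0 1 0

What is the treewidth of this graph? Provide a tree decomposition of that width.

Treewidth 2.
Bags: B1 = {0, 1, 2}  B2 = {1, 2, 5}  B3 = {1, 4, 5}  B4 = {1, 3, 4}
Tree: B1–B2, B2–B3, B3–B4

Every bag has size at most 3, so the width is 3 − 1 = 2 and tw(G) ≤ 2. Since 1–0–2–5–4–3–1 is a cycle in G, G is not acyclic. Forests are exactly the graphs of treewidth ≤ 1, so tw(G) ≥ 2. The upper and lower bounds meet at 2, so that is the treewidth.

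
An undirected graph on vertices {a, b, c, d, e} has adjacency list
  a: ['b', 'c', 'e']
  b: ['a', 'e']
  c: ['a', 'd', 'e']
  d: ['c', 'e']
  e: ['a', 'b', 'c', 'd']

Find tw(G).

A width-2 tree decomposition is:
Bags: B1 = {a, c, e}  B2 = {a, b, e}  B3 = {c, d, e}
Tree: B1–B2, B1–B3
Each bag holds 3 vertices, so the decomposition has width 2, which upper-bounds the treewidth. Conversely, {c, d, e} is a clique of size 3, and the vertices of any clique must share a bag in every tree decomposition; so some bag has ≥ 3 vertices and tw(G) ≥ 2. The upper and lower bounds meet at 2, so that is the treewidth.

2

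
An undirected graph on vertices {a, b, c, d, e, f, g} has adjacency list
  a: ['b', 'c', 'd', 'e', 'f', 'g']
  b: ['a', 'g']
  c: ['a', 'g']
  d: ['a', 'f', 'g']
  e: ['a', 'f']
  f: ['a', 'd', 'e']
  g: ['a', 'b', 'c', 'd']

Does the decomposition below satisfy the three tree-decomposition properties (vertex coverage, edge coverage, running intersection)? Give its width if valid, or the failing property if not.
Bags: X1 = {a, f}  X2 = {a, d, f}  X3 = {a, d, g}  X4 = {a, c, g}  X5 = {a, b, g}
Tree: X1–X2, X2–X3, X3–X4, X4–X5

No — vertex e appears in no bag.

A tree decomposition must satisfy three properties: every vertex lies in some bag; for every edge, both endpoints lie together in some bag; and for every vertex, the bags containing it form a connected subtree. Here vertex e appears in no bag, so the decomposition is invalid.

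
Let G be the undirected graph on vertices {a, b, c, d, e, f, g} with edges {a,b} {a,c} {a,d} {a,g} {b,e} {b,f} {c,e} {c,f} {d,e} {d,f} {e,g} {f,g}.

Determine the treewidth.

3

A width-3 tree decomposition is:
Bags: B1 = {a, d, e, f}  B2 = {a, e, f, g}  B3 = {a, c, e, f}  B4 = {a, b, e, f}
Tree: B1–B2, B2–B3, B3–B4
The largest bag has 4 vertices, giving width 3; this decomposition certifies tw(G) ≤ 3. For the lower bound: the 4 vertex sets {a,d}, {e,g}, {f}, {c} are disjoint, each induces a connected subgraph, and every pair is joined by at least one edge of G. Contracting each set to a single vertex therefore yields K_{4} as a minor, and since treewidth is minor-monotone, tw(G) ≥ tw(K_{4}) = 3. The upper and lower bounds meet at 3, so that is the treewidth.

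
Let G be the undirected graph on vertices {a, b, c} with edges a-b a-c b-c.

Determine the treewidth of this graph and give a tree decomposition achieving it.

A single bag containing all 3 vertices is trivially a valid decomposition of width 2. On the other hand G contains the 3-clique {a, b, c}. A clique must lie in a single bag of any decomposition, so no decomposition can have width below 2. Combining the bounds, tw(G) = 2.

Treewidth 2.
Bags: B1 = {a, b, c}
Tree: (single bag)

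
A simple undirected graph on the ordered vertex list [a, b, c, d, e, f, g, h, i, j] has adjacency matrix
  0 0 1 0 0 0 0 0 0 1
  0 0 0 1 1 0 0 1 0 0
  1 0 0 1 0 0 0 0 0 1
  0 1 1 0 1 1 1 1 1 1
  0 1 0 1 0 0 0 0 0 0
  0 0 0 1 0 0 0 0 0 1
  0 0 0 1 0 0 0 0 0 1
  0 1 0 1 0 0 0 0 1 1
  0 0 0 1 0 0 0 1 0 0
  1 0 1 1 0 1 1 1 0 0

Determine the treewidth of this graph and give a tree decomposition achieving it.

Every bag has size at most 3, so the width is 3 − 1 = 2 and tw(G) ≤ 2. For the lower bound, the 3 vertices {d, g, j} are pairwise adjacent, and any tree decomposition puts a clique entirely inside one bag — forcing width ≥ 2. Therefore the treewidth is 2.

Treewidth 2.
One such decomposition:
Bags: B1 = {d, g, j}  B2 = {d, h, j}  B3 = {b, d, h}  B4 = {b, d, e}  B5 = {c, d, j}  B6 = {d, f, j}  B7 = {d, h, i}  B8 = {a, c, j}
Tree: B1–B2, B2–B3, B3–B4, B2–B5, B1–B6, B3–B7, B5–B8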